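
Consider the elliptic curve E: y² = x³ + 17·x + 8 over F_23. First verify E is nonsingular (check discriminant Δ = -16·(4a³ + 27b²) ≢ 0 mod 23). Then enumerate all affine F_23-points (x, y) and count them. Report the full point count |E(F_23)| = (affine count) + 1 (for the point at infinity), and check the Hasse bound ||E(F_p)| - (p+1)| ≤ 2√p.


Affine points = {(0, 10), (0, 13), (1, 7), (1, 16), (2, 2), (2, 21), (4, 5), (4, 18), (6, 2), (6, 21), (8, 9), (8, 14), (9, 4), (9, 19), (11, 10), (11, 13), (12, 10), (12, 13), (14, 0), (15, 2), (15, 21), (16, 11), (16, 12), (17, 9), (17, 14), (21, 9), (21, 14), (22, 6), (22, 17)}; affine count = 29; |E(F_23)| = 30.

Discriminant check: Δ ∝ 4a³ + 27b² = 4·17³ + 27·8² = 4·4913 + 27·64 ≡ 13 (mod 23). Nonzero ⇒ E is nonsingular.
For each x ∈ F_23, compute rhs = x³ + 17·x + 8 mod 23, then count y ∈ F_23 with y² ≡ rhs.
  x = 0: rhs = 8, matching y values: 10, 13 (2 points).
  x = 1: rhs = 3, matching y values: 7, 16 (2 points).
  x = 2: rhs = 4, matching y values: 2, 21 (2 points).
  x = 3: rhs = 17, matching y values: none (0 points).
  x = 4: rhs = 2, matching y values: 5, 18 (2 points).
  x = 5: rhs = 11, matching y values: none (0 points).
  x = 6: rhs = 4, matching y values: 2, 21 (2 points).
  x = 7: rhs = 10, matching y values: none (0 points).
  x = 8: rhs = 12, matching y values: 9, 14 (2 points).
  x = 9: rhs = 16, matching y values: 4, 19 (2 points).
  x = 10: rhs = 5, matching y values: none (0 points).
  x = 11: rhs = 8, matching y values: 10, 13 (2 points).
  x = 12: rhs = 8, matching y values: 10, 13 (2 points).
  x = 13: rhs = 11, matching y values: none (0 points).
  x = 14: rhs = 0, matching y values: 0 (1 points).
  x = 15: rhs = 4, matching y values: 2, 21 (2 points).
  x = 16: rhs = 6, matching y values: 11, 12 (2 points).
  x = 17: rhs = 12, matching y values: 9, 14 (2 points).
  x = 18: rhs = 5, matching y values: none (0 points).
  x = 19: rhs = 14, matching y values: none (0 points).
  x = 20: rhs = 22, matching y values: none (0 points).
  x = 21: rhs = 12, matching y values: 9, 14 (2 points).
  x = 22: rhs = 13, matching y values: 6, 17 (2 points).
Total affine count: 29.
Full point count |E(F_23)| = 29 + 1 = 30.
Hasse bound: |30 − (23+1)| = |6| = 6 ≤ 2√23 ≈ 9.5917 ✓.


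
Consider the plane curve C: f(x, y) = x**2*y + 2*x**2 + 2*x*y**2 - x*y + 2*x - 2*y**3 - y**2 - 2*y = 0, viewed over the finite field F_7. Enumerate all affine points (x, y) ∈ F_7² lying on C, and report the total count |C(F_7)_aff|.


Affine F_7-points: {(0, 0), (1, 5), (6, 0), (6, 2)}; count = 4.

For each of the 49 pairs (x, y) ∈ F_7², evaluate f(x, y) mod 7. Record the zeros.
  x = 0: [0↦0, 1↦2, 2↦4, 3↦1, 4↦2, 5↦2, 6↦3]  zeros at y ∈ {0}
  x = 1: [0↦4, 1↦1, 2↦2, 3↦2, 4↦3, 5↦0, 6↦2]  zeros at y ∈ {5}
  x = 2: [0↦5, 1↦6, 2↦1, 3↦6, 4↦2, 5↦5, 6↦3]  zeros at y ∈ ∅
  x = 3: [0↦3, 1↦3, 2↦1, 3↦6, 4↦6, 5↦3, 6↦6]  zeros at y ∈ ∅
  x = 4: [0↦5, 1↦6, 2↦2, 3↦2, 4↦1, 5↦1, 6↦4]  zeros at y ∈ ∅
  x = 5: [0↦4, 1↦1, 2↦4, 3↦1, 4↦1, 5↦6, 6↦4]  zeros at y ∈ ∅
  x = 6: [0↦0, 1↦2, 2↦0, 3↦3, 4↦6, 5↦4, 6↦6]  zeros at y ∈ {0, 2}
Collecting zeros: affine points = {(0, 0), (1, 5), (6, 0), (6, 2)}.
Total count |C(F_7)_aff| = 4.


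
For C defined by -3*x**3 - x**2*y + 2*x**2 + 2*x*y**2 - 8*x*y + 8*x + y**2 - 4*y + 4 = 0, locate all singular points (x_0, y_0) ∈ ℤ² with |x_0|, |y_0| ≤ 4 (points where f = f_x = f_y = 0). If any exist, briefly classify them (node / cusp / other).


Singular points: {(0, 2)}; classification: cusp.

Compute partial derivatives:
  f_x = -9*x**2 - 2*x*y + 4*x + 2*y**2 - 8*y + 8.
  f_y = -x**2 + 4*x*y - 8*x + 2*y - 4.
Scan x_0 ∈ {−4, ..., 4}. For each x_0, f_y(x_0, y) is a polynomial in y; find its integer roots y ∈ {−4, ..., 4}, then test f_x and f at those candidates.
  x = -4: f_y(-4, y) = 12 - 14*y; no integer root y with |y| ≤ 4.
  x = -3: f_y(-3, y) = 11 - 10*y; no integer root y with |y| ≤ 4.
  x = -2: f_y(-2, y) = 8 - 6*y; no integer root y with |y| ≤ 4.
  x = -1: f_y(-1, y) = 3 - 2*y; no integer root y with |y| ≤ 4.
  x = 0: f_y(0, y) = 2*y - 4; vanishes at y ∈ {2}. (0, 2): f_x = 0, f = 0 — SINGULAR.
  x = 1: f_y(1, y) = 6*y - 13; no integer root y with |y| ≤ 4.
  x = 2: f_y(2, y) = 10*y - 24; no integer root y with |y| ≤ 4.
  x = 3: f_y(3, y) = 14*y - 37; no integer root y with |y| ≤ 4.
  x = 4: f_y(4, y) = 18*y - 52; no integer root y with |y| ≤ 4.
Only singular point on the grid: (0, 2).
Classify: substitute x = 0 + u, y = 2 + v and expand: f = -3*u**3 - u**2*v + 2*u*v**2 + v**2.
No constant or linear terms (consistent with a singular point). Quadratic part: v**2. Cubic part: -3*u**3 - u**2*v + 2*u*v**2.
The quadratic part v**2 is a perfect square, so there is a single (double) tangent line v = 0, i.e. y = 2. Restricting the cubic part to that line (v = 0) leaves -3*u**3 ≠ 0, so f is not divisible by v and the branch is v² ≈ 3*u**3 to lowest order — this is a cusp.
Classification: cusp.


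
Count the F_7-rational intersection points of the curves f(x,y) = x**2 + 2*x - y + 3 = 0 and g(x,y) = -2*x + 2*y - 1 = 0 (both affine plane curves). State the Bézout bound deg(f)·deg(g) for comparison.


Common zeros: ∅; count = 0; Bézout bound = 2.

deg(f) = 2, deg(g) = 1, so Bézout bound = 2.
Scan x ∈ F_7. For each x, list the y ∈ F_7 with f(x, y) ≡ 0 and those with g(x, y) ≡ 0 (mod 7); the common zeros in that column are the intersection.
  x = 0: f ≡ 0 at y ∈ {3}; g ≡ 0 at y ∈ {4}; common: ∅.
  x = 1: f ≡ 0 at y ∈ {6}; g ≡ 0 at y ∈ {5}; common: ∅.
  x = 2: f ≡ 0 at y ∈ {4}; g ≡ 0 at y ∈ {6}; common: ∅.
  x = 3: f ≡ 0 at y ∈ {4}; g ≡ 0 at y ∈ {0}; common: ∅.
  x = 4: f ≡ 0 at y ∈ {6}; g ≡ 0 at y ∈ {1}; common: ∅.
  x = 5: f ≡ 0 at y ∈ {3}; g ≡ 0 at y ∈ {2}; common: ∅.
  x = 6: f ≡ 0 at y ∈ {2}; g ≡ 0 at y ∈ {3}; common: ∅.
Collecting: common zeros = ∅, so the count is 0.
Comparison with the Bézout bound: 0 ≤ 2 = deg(f)·deg(g), as expected for curves with no common component (the affine F_7-count falls short of the bound because intersections may lie at infinity, over extension fields, or carry multiplicity).


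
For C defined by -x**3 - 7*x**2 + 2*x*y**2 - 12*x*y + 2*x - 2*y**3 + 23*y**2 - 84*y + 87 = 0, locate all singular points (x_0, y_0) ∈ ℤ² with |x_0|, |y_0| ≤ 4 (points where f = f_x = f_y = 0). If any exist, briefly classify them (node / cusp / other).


Singular points: {(-2, 3)}; classification: node.

Compute partial derivatives:
  f_x = -3*x**2 - 14*x + 2*y**2 - 12*y + 2.
  f_y = 4*x*y - 12*x - 6*y**2 + 46*y - 84.
Scan x_0 ∈ {−4, ..., 4}. For each x_0, f_y(x_0, y) is a polynomial in y; find its integer roots y ∈ {−4, ..., 4}, then test f_x and f at those candidates.
  x = -4: f_y(-4, y) = -6*y**2 + 30*y - 36; vanishes at y ∈ {2, 3}. (-4, 2): f_x = -6 ≠ 0; (-4, 3): f_x = -8 ≠ 0.
  x = -3: f_y(-3, y) = -6*y**2 + 34*y - 48; vanishes at y ∈ {3}. (-3, 3): f_x = -1 ≠ 0.
  x = -2: f_y(-2, y) = -6*y**2 + 38*y - 60; vanishes at y ∈ {3}. (-2, 3): f_x = 0, f = 0 — SINGULAR.
  x = -1: f_y(-1, y) = -6*y**2 + 42*y - 72; vanishes at y ∈ {3, 4}. (-1, 3): f_x = -5 ≠ 0; (-1, 4): f_x = -3 ≠ 0.
  x = 0: f_y(0, y) = -6*y**2 + 46*y - 84; vanishes at y ∈ {3}. (0, 3): f_x = -16 ≠ 0.
  x = 1: f_y(1, y) = -6*y**2 + 50*y - 96; vanishes at y ∈ {3}. (1, 3): f_x = -33 ≠ 0.
  x = 2: f_y(2, y) = -6*y**2 + 54*y - 108; vanishes at y ∈ {3}. (2, 3): f_x = -56 ≠ 0.
  x = 3: f_y(3, y) = -6*y**2 + 58*y - 120; vanishes at y ∈ {3}. (3, 3): f_x = -85 ≠ 0.
  x = 4: f_y(4, y) = -6*y**2 + 62*y - 132; vanishes at y ∈ {3}. (4, 3): f_x = -120 ≠ 0.
Only singular point on the grid: (-2, 3).
Classify: substitute x = -2 + u, y = 3 + v and expand: f = -u**3 - u**2 + 2*u*v**2 - 2*v**3 + v**2.
No constant or linear terms (consistent with a singular point). Quadratic part: -u**2 + v**2. Cubic part: -u**3 + 2*u*v**2 - 2*v**3.
The quadratic part v**2 - u**2 = (v − u)(v + u) splits into two distinct linear factors, so there are two distinct tangent lines y − 3 = ±(x − -2) — this is a node (ordinary double point).
Classification: node.


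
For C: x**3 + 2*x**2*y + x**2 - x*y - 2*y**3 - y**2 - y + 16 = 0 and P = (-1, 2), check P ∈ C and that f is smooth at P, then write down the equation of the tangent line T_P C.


Tangent line at P: -9*x - 26*y + 43 = 0.

Step 1: f(-1, 2) = 0, so P lies on C.
Step 2: partial derivatives
  f_x(x, y) = 3*x**2 + 4*x*y + 2*x - y, f_y(x, y) = 2*x**2 - x - 6*y**2 - 2*y - 1.
  f_x(P) = -9, f_y(P) = -26 (gradient nonzero, so P is smooth).
Step 3: tangent line at P: -9·(x − -1) + -26·(y − 2) = 0.
Expanding: -9*x - 26*y + 43 = 0.


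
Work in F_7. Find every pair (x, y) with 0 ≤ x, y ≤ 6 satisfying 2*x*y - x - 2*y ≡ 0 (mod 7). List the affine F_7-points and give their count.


Affine F_7-points: {(0, 0), (2, 1), (3, 6), (4, 3), (5, 5), (6, 2)}; count = 6.

For each of the 49 pairs (x, y) ∈ F_7², evaluate f(x, y) mod 7. Record the zeros.
  x = 0: [0↦0, 1↦5, 2↦3, 3↦1, 4↦6, 5↦4, 6↦2]  zeros at y ∈ {0}
  x = 1: [0↦6, 1↦6, 2↦6, 3↦6, 4↦6, 5↦6, 6↦6]  zeros at y ∈ ∅
  x = 2: [0↦5, 1↦0, 2↦2, 3↦4, 4↦6, 5↦1, 6↦3]  zeros at y ∈ {1}
  x = 3: [0↦4, 1↦1, 2↦5, 3↦2, 4↦6, 5↦3, 6↦0]  zeros at y ∈ {6}
  x = 4: [0↦3, 1↦2, 2↦1, 3↦0, 4↦6, 5↦5, 6↦4]  zeros at y ∈ {3}
  x = 5: [0↦2, 1↦3, 2↦4, 3↦5, 4↦6, 5↦0, 6↦1]  zeros at y ∈ {5}
  x = 6: [0↦1, 1↦4, 2↦0, 3↦3, 4↦6, 5↦2, 6↦5]  zeros at y ∈ {2}
Collecting zeros: affine points = {(0, 0), (2, 1), (3, 6), (4, 3), (5, 5), (6, 2)}.
Total count |C(F_7)_aff| = 6.


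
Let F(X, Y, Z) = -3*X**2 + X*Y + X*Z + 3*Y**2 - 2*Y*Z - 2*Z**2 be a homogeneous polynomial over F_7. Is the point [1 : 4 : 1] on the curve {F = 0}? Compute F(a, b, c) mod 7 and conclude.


F(1,4,1) ≡ 5 (mod 7); P is NOT on the curve.

Evaluate F(1, 4, 1) term-by-term (mod 7).
  -3*X**2 ↦ -3·1·1·1 = -3
  X*Y ↦ 1·1·4·1 = 4
  X*Z ↦ 1·1·1·1 = 1
  3*Y**2 ↦ 3·1·16·1 = 48
  -2*Y*Z ↦ -2·1·4·1 = -8
  -2*Z**2 ↦ -2·1·1·1 = -2
Sum: F(1, 4, 1) = (-3) + (4) + (1) + (48) + (-8) + (-2) = 40.
Reducing mod 7: 40 ≡ 5 (mod 7).
Since F(a, b, c) ≡ 5 ≠ 0 (mod 7), P does NOT lie on the curve.


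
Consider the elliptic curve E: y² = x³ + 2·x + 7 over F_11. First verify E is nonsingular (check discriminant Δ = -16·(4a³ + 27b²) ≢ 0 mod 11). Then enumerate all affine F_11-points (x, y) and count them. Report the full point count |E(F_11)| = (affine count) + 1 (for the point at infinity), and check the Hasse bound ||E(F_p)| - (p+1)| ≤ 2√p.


Affine points = {(6, 2), (6, 9), (7, 1), (7, 10), (10, 2), (10, 9)}; affine count = 6; |E(F_11)| = 7.

Discriminant check: Δ ∝ 4a³ + 27b² = 4·2³ + 27·7² = 4·8 + 27·49 ≡ 2 (mod 11). Nonzero ⇒ E is nonsingular.
For each x ∈ F_11, compute rhs = x³ + 2·x + 7 mod 11, then count y ∈ F_11 with y² ≡ rhs.
  x = 0: rhs = 7, matching y values: none (0 points).
  x = 1: rhs = 10, matching y values: none (0 points).
  x = 2: rhs = 8, matching y values: none (0 points).
  x = 3: rhs = 7, matching y values: none (0 points).
  x = 4: rhs = 2, matching y values: none (0 points).
  x = 5: rhs = 10, matching y values: none (0 points).
  x = 6: rhs = 4, matching y values: 2, 9 (2 points).
  x = 7: rhs = 1, matching y values: 1, 10 (2 points).
  x = 8: rhs = 7, matching y values: none (0 points).
  x = 9: rhs = 6, matching y values: none (0 points).
  x = 10: rhs = 4, matching y values: 2, 9 (2 points).
Total affine count: 6.
Full point count |E(F_11)| = 6 + 1 = 7.
Hasse bound: |7 − (11+1)| = |-5| = 5 ≤ 2√11 ≈ 6.6332 ✓.


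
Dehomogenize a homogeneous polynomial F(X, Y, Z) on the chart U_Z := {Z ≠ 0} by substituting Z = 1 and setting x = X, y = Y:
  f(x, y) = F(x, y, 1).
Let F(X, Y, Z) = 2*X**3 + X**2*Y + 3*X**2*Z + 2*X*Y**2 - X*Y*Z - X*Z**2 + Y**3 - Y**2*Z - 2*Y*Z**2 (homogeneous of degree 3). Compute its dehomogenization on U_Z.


f(x, y) = 2*x**3 + x**2*y + 3*x**2 + 2*x*y**2 - x*y - x + y**3 - y**2 - 2*y

On U_Z we set Z = 1. Each monomial c·X^i·Y^j·Z^k in F becomes c·x^i·y^j·1^k = c·x^i·y^j.
Substituting Z = 1: F(X, Y, 1) = 2*x**3 + x**2*y + 3*x**2 + 2*x*y**2 - x*y - x + y**3 - y**2 - 2*y.
Note: deg(f) ≤ deg(F) = 3; strict inequality happens when F is divisible by Z (lost terms).


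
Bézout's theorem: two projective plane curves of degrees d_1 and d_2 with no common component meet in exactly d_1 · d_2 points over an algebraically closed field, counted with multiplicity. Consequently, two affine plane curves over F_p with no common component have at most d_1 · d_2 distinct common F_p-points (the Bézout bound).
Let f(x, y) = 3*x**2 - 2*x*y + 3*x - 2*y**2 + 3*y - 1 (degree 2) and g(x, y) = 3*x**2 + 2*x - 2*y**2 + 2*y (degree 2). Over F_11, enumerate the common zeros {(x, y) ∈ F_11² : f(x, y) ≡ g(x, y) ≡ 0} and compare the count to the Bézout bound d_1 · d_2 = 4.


Common zeros: {(0, 1)}; count = 1; Bézout bound = 4.

deg(f) = 2, deg(g) = 2, so Bézout bound = 4.
Scan x ∈ F_11. For each x, list the y ∈ F_11 with f(x, y) ≡ 0 and those with g(x, y) ≡ 0 (mod 11); the common zeros in that column are the intersection.
  x = 0: f ≡ 0 at y ∈ {1, 6}; g ≡ 0 at y ∈ {0, 1}; common: {1}.
  x = 1: f ≡ 0 at y ∈ ∅; g ≡ 0 at y ∈ {6}; common: ∅.
  x = 2: f ≡ 0 at y ∈ {7, 9}; g ≡ 0 at y ∈ {6}; common: ∅.
  x = 3: f ≡ 0 at y ∈ {6, 9}; g ≡ 0 at y ∈ {0, 1}; common: ∅.
  x = 4: f ≡ 0 at y ∈ ∅; g ≡ 0 at y ∈ {3, 9}; common: ∅.
  x = 5: f ≡ 0 at y ∈ ∅; g ≡ 0 at y ∈ ∅; common: ∅.
  x = 6: f ≡ 0 at y ∈ {2, 10}; g ≡ 0 at y ∈ ∅; common: ∅.
  x = 7: f ≡ 0 at y ∈ {1, 10}; g ≡ 0 at y ∈ {5, 7}; common: ∅.
  x = 8: f ≡ 0 at y ∈ ∅; g ≡ 0 at y ∈ ∅; common: ∅.
  x = 9: f ≡ 0 at y ∈ {2, 7}; g ≡ 0 at y ∈ ∅; common: ∅.
  x = 10: f ≡ 0 at y ∈ ∅; g ≡ 0 at y ∈ {3, 9}; common: ∅.
Collecting: common zeros = {(0, 1)}, so the count is 1.
Comparison with the Bézout bound: 1 ≤ 4 = deg(f)·deg(g), as expected for curves with no common component (the affine F_11-count falls short of the bound because intersections may lie at infinity, over extension fields, or carry multiplicity).


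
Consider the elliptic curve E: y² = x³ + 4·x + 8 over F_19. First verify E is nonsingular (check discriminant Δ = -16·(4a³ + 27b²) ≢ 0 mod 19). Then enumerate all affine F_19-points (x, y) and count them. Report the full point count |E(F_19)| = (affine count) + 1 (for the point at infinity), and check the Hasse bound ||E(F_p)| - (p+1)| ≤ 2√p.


Affine points = {(2, 9), (2, 10), (3, 3), (3, 16), (5, 1), (5, 18), (6, 1), (6, 18), (8, 1), (8, 18), (12, 6), (12, 13), (15, 2), (15, 17), (16, 8), (16, 11), (17, 7), (17, 12)}; affine count = 18; |E(F_19)| = 19.

Discriminant check: Δ ∝ 4a³ + 27b² = 4·4³ + 27·8² = 4·64 + 27·64 ≡ 8 (mod 19). Nonzero ⇒ E is nonsingular.
For each x ∈ F_19, compute rhs = x³ + 4·x + 8 mod 19, then count y ∈ F_19 with y² ≡ rhs.
  x = 0: rhs = 8, matching y values: none (0 points).
  x = 1: rhs = 13, matching y values: none (0 points).
  x = 2: rhs = 5, matching y values: 9, 10 (2 points).
  x = 3: rhs = 9, matching y values: 3, 16 (2 points).
  x = 4: rhs = 12, matching y values: none (0 points).
  x = 5: rhs = 1, matching y values: 1, 18 (2 points).
  x = 6: rhs = 1, matching y values: 1, 18 (2 points).
  x = 7: rhs = 18, matching y values: none (0 points).
  x = 8: rhs = 1, matching y values: 1, 18 (2 points).
  x = 9: rhs = 13, matching y values: none (0 points).
  x = 10: rhs = 3, matching y values: none (0 points).
  x = 11: rhs = 15, matching y values: none (0 points).
  x = 12: rhs = 17, matching y values: 6, 13 (2 points).
  x = 13: rhs = 15, matching y values: none (0 points).
  x = 14: rhs = 15, matching y values: none (0 points).
  x = 15: rhs = 4, matching y values: 2, 17 (2 points).
  x = 16: rhs = 7, matching y values: 8, 11 (2 points).
  x = 17: rhs = 11, matching y values: 7, 12 (2 points).
  x = 18: rhs = 3, matching y values: none (0 points).
Total affine count: 18.
Full point count |E(F_19)| = 18 + 1 = 19.
Hasse bound: |19 − (19+1)| = |-1| = 1 ≤ 2√19 ≈ 8.7178 ✓.


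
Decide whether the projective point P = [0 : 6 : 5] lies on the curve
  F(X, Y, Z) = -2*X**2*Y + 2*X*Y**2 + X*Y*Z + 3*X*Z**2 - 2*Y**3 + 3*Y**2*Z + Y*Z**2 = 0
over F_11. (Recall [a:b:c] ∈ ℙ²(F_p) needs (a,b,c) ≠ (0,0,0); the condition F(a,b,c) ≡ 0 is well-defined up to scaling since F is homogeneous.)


F(0,6,5) ≡ 5 (mod 11); P is NOT on the curve.

Evaluate F(0, 6, 5) term-by-term (mod 11).
  -2*X**2*Y ↦ -2·0·6·1 = 0
  2*X*Y**2 ↦ 2·0·36·1 = 0
  X*Y*Z ↦ 1·0·6·5 = 0
  3*X*Z**2 ↦ 3·0·1·25 = 0
  -2*Y**3 ↦ -2·1·216·1 = -432
  3*Y**2*Z ↦ 3·1·36·5 = 540
  Y*Z**2 ↦ 1·1·6·25 = 150
Sum: F(0, 6, 5) = (0) + (0) + (0) + (0) + (-432) + (540) + (150) = 258.
Reducing mod 11: 258 ≡ 5 (mod 11).
Since F(a, b, c) ≡ 5 ≠ 0 (mod 11), P does NOT lie on the curve.


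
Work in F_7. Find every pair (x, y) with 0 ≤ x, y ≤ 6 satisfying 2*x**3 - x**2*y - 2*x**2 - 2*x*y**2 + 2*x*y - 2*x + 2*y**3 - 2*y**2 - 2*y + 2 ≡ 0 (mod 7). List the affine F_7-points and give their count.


Affine F_7-points: {(0, 1), (0, 6), (1, 0), (2, 1), (2, 3), (2, 6), (3, 1), (5, 2), (6, 0)}; count = 9.

For each of the 49 pairs (x, y) ∈ F_7², evaluate f(x, y) mod 7. Record the zeros.
  x = 0: [0↦2, 1↦0, 2↦6, 3↦4, 4↦6, 5↦3, 6↦0]  zeros at y ∈ {1, 6}
  x = 1: [0↦0, 1↦4, 2↦5, 3↦1, 4↦4, 5↦5, 6↦2]  zeros at y ∈ {0}
  x = 2: [0↦6, 1↦0, 2↦1, 3↦0, 4↦2, 5↦5, 6↦0]  zeros at y ∈ {1, 3, 6}
  x = 3: [0↦4, 1↦0, 2↦6, 3↦6, 4↦5, 5↦1, 6↦6]  zeros at y ∈ {1}
  x = 4: [0↦6, 1↦2, 2↦4, 3↦3, 4↦4, 5↦5, 6↦4]  zeros at y ∈ ∅
  x = 5: [0↦3, 1↦4, 2↦0, 3↦3, 4↦4, 5↦1, 6↦6]  zeros at y ∈ {2}
  x = 6: [0↦0, 1↦4, 2↦6, 3↦4, 4↦3, 5↦1, 6↦3]  zeros at y ∈ {0}
Collecting zeros: affine points = {(0, 1), (0, 6), (1, 0), (2, 1), (2, 3), (2, 6), (3, 1), (5, 2), (6, 0)}.
Total count |C(F_7)_aff| = 9.


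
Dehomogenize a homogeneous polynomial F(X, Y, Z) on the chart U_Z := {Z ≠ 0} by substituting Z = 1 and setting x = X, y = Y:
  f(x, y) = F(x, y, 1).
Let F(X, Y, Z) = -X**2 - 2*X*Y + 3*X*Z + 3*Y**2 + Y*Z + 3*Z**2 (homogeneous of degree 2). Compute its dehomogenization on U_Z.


f(x, y) = -x**2 - 2*x*y + 3*x + 3*y**2 + y + 3

On U_Z we set Z = 1. Each monomial c·X^i·Y^j·Z^k in F becomes c·x^i·y^j·1^k = c·x^i·y^j.
Substituting Z = 1: F(X, Y, 1) = -x**2 - 2*x*y + 3*x + 3*y**2 + y + 3.
Note: deg(f) ≤ deg(F) = 2; strict inequality happens when F is divisible by Z (lost terms).


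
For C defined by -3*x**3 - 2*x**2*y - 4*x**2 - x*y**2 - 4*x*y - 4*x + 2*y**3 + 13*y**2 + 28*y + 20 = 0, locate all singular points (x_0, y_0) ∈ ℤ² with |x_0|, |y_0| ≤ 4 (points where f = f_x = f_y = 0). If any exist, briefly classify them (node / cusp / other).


Singular points: {(0, -2)}; classification: cusp.

Compute partial derivatives:
  f_x = -9*x**2 - 4*x*y - 8*x - y**2 - 4*y - 4.
  f_y = -2*x**2 - 2*x*y - 4*x + 6*y**2 + 26*y + 28.
Scan x_0 ∈ {−4, ..., 4}. For each x_0, f_y(x_0, y) is a polynomial in y; find its integer roots y ∈ {−4, ..., 4}, then test f_x and f at those candidates.
  x = -4: f_y(-4, y) = 6*y**2 + 34*y + 12; no integer root y with |y| ≤ 4.
  x = -3: f_y(-3, y) = 6*y**2 + 32*y + 22; no integer root y with |y| ≤ 4.
  x = -2: f_y(-2, y) = 6*y**2 + 30*y + 28; no integer root y with |y| ≤ 4.
  x = -1: f_y(-1, y) = 6*y**2 + 28*y + 30; vanishes at y ∈ {-3}. (-1, -3): f_x = -14 ≠ 0.
  x = 0: f_y(0, y) = 6*y**2 + 26*y + 28; vanishes at y ∈ {-2}. (0, -2): f_x = 0, f = 0 — SINGULAR.
  x = 1: f_y(1, y) = 6*y**2 + 24*y + 22; no integer root y with |y| ≤ 4.
  x = 2: f_y(2, y) = 6*y**2 + 22*y + 12; vanishes at y ∈ {-3}. (2, -3): f_x = -29 ≠ 0.
  x = 3: f_y(3, y) = 6*y**2 + 20*y - 2; no integer root y with |y| ≤ 4.
  x = 4: f_y(4, y) = 6*y**2 + 18*y - 20; no integer root y with |y| ≤ 4.
Only singular point on the grid: (0, -2).
Classify: substitute x = 0 + u, y = -2 + v and expand: f = -3*u**3 - 2*u**2*v - u*v**2 + 2*v**3 + v**2.
No constant or linear terms (consistent with a singular point). Quadratic part: v**2. Cubic part: -3*u**3 - 2*u**2*v - u*v**2 + 2*v**3.
The quadratic part v**2 is a perfect square, so there is a single (double) tangent line v = 0, i.e. y = -2. Restricting the cubic part to that line (v = 0) leaves -3*u**3 ≠ 0, so f is not divisible by v and the branch is v² ≈ 3*u**3 to lowest order — this is a cusp.
Classification: cusp.


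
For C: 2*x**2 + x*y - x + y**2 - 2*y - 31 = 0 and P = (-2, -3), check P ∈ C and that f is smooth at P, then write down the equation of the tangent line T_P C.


Tangent line at P: -12*x - 10*y - 54 = 0.

Step 1: f(-2, -3) = 0, so P lies on C.
Step 2: partial derivatives
  f_x(x, y) = 4*x + y - 1, f_y(x, y) = x + 2*y - 2.
  f_x(P) = -12, f_y(P) = -10 (gradient nonzero, so P is smooth).
Step 3: tangent line at P: -12·(x − -2) + -10·(y − -3) = 0.
Expanding: -12*x - 10*y - 54 = 0.


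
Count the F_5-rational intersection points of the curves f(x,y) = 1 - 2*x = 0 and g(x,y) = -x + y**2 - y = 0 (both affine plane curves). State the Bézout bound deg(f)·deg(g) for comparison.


Common zeros: ∅; count = 0; Bézout bound = 2.

deg(f) = 1, deg(g) = 2, so Bézout bound = 2.
Scan x ∈ F_5. For each x, list the y ∈ F_5 with f(x, y) ≡ 0 and those with g(x, y) ≡ 0 (mod 5); the common zeros in that column are the intersection.
  x = 0: f ≡ 0 at y ∈ ∅; g ≡ 0 at y ∈ {0, 1}; common: ∅.
  x = 1: f ≡ 0 at y ∈ ∅; g ≡ 0 at y ∈ {3}; common: ∅.
  x = 2: f ≡ 0 at y ∈ ∅; g ≡ 0 at y ∈ {2, 4}; common: ∅.
  x = 3: f ≡ 0 at y ∈ {0, 1, 2, 3, 4}; g ≡ 0 at y ∈ ∅; common: ∅.
  x = 4: f ≡ 0 at y ∈ ∅; g ≡ 0 at y ∈ ∅; common: ∅.
Collecting: common zeros = ∅, so the count is 0.
Comparison with the Bézout bound: 0 ≤ 2 = deg(f)·deg(g), as expected for curves with no common component (the affine F_5-count falls short of the bound because intersections may lie at infinity, over extension fields, or carry multiplicity).


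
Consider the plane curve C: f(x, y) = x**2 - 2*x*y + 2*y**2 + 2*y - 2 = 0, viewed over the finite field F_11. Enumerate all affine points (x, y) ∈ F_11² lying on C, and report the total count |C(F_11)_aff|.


Affine F_11-points: {(0, 3), (0, 7), (3, 6), (3, 7), (4, 4), (4, 10), (5, 5), (5, 10), (6, 2), (6, 3), (9, 2), (9, 6)}; count = 12.

For each of the 121 pairs (x, y) ∈ F_11², evaluate f(x, y) mod 11. Record the zeros.
  x = 0: [0↦9, 1↦2, 2↦10, 3↦0, 4↦5, 5↦3, 6↦5, 7↦0, 8↦10, 9↦2, 10↦9]  zeros at y ∈ {3, 7}
  x = 1: [0↦10, 1↦1, 2↦7, 3↦6, 4↦9, 5↦5, 6↦5, 7↦9, 8↦6, 9↦7, 10↦1]  zeros at y ∈ ∅
  x = 2: [0↦2, 1↦2, 2↦6, 3↦3, 4↦4, 5↦9, 6↦7, 7↦9, 8↦4, 9↦3, 10↦6]  zeros at y ∈ ∅
  x = 3: [0↦7, 1↦5, 2↦7, 3↦2, 4↦1, 5↦4, 6↦0, 7↦0, 8↦4, 9↦1, 10↦2]  zeros at y ∈ {6, 7}
  x = 4: [0↦3, 1↦10, 2↦10, 3↦3, 4↦0, 5↦1, 6↦6, 7↦4, 8↦6, 9↦1, 10↦0]  zeros at y ∈ {4, 10}
  x = 5: [0↦1, 1↦6, 2↦4, 3↦6, 4↦1, 5↦0, 6↦3, 7↦10, 8↦10, 9↦3, 10↦0]  zeros at y ∈ {5, 10}
  x = 6: [0↦1, 1↦4, 2↦0, 3↦0, 4↦4, 5↦1, 6↦2, 7↦7, 8↦5, 9↦7, 10↦2]  zeros at y ∈ {2, 3}
  x = 7: [0↦3, 1↦4, 2↦9, 3↦7, 4↦9, 5↦4, 6↦3, 7↦6, 8↦2, 9↦2, 10↦6]  zeros at y ∈ ∅
  x = 8: [0↦7, 1↦6, 2↦9, 3↦5, 4↦5, 5↦9, 6↦6, 7↦7, 8↦1, 9↦10, 10↦1]  zeros at y ∈ ∅
  x = 9: [0↦2, 1↦10, 2↦0, 3↦5, 4↦3, 5↦5, 6↦0, 7↦10, 8↦2, 9↦9, 10↦9]  zeros at y ∈ {2, 6}
  x = 10: [0↦10, 1↦5, 2↦4, 3↦7, 4↦3, 5↦3, 6↦7, 7↦4, 8↦5, 9↦10, 10↦8]  zeros at y ∈ ∅
Collecting zeros: affine points = {(0, 3), (0, 7), (3, 6), (3, 7), (4, 4), (4, 10), (5, 5), (5, 10), (6, 2), (6, 3), (9, 2), (9, 6)}.
Total count |C(F_11)_aff| = 12.


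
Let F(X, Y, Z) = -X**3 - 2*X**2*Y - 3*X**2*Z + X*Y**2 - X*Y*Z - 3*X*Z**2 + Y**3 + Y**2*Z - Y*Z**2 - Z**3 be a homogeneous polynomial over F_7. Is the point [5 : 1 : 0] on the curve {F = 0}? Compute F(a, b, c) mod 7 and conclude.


F(5,1,0) ≡ 6 (mod 7); P is NOT on the curve.

Evaluate F(5, 1, 0) term-by-term (mod 7).
  -X**3 ↦ -1·125·1·1 = -125
  -2*X**2*Y ↦ -2·25·1·1 = -50
  -3*X**2*Z ↦ -3·25·1·0 = 0
  X*Y**2 ↦ 1·5·1·1 = 5
  -X*Y*Z ↦ -1·5·1·0 = 0
  -3*X*Z**2 ↦ -3·5·1·0 = 0
  Y**3 ↦ 1·1·1·1 = 1
  Y**2*Z ↦ 1·1·1·0 = 0
  -Y*Z**2 ↦ -1·1·1·0 = 0
  -Z**3 ↦ -1·1·1·0 = 0
Sum: F(5, 1, 0) = (-125) + (-50) + (0) + (5) + (0) + (0) + (1) + (0) + (0) + (0) = -169.
Reducing mod 7: -169 ≡ 6 (mod 7).
Since F(a, b, c) ≡ 6 ≠ 0 (mod 7), P does NOT lie on the curve.


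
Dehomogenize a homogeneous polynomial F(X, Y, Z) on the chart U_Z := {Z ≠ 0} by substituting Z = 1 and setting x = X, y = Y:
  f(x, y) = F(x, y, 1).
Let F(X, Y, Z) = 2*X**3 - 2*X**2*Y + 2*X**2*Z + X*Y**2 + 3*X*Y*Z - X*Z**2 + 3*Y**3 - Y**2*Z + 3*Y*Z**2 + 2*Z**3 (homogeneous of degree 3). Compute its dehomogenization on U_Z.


f(x, y) = 2*x**3 - 2*x**2*y + 2*x**2 + x*y**2 + 3*x*y - x + 3*y**3 - y**2 + 3*y + 2

On U_Z we set Z = 1. Each monomial c·X^i·Y^j·Z^k in F becomes c·x^i·y^j·1^k = c·x^i·y^j.
Substituting Z = 1: F(X, Y, 1) = 2*x**3 - 2*x**2*y + 2*x**2 + x*y**2 + 3*x*y - x + 3*y**3 - y**2 + 3*y + 2.
Note: deg(f) ≤ deg(F) = 3; strict inequality happens when F is divisible by Z (lost terms).


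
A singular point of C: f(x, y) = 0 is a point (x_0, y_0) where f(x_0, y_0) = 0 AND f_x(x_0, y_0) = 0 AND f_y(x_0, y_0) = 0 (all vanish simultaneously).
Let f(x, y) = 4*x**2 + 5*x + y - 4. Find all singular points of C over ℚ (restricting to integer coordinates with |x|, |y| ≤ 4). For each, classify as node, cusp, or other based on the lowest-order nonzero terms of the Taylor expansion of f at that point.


No singular points in the scanned grid; C is smooth there.

Compute partial derivatives:
  f_x = 8*x + 5.
  f_y = 1.
f_y = 1 is a nonzero constant, so f_y never vanishes: no point (x, y) can satisfy f = f_x = f_y = 0. In particular no (x, y) ∈ {−4, ..., 4}² is singular; the curve is smooth.


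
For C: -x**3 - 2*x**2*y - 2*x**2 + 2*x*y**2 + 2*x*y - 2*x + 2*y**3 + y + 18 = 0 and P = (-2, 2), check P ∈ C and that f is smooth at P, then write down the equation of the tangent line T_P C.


Tangent line at P: 22*x - 3*y + 50 = 0.

Step 1: f(-2, 2) = 0, so P lies on C.
Step 2: partial derivatives
  f_x(x, y) = -3*x**2 - 4*x*y - 4*x + 2*y**2 + 2*y - 2, f_y(x, y) = -2*x**2 + 4*x*y + 2*x + 6*y**2 + 1.
  f_x(P) = 22, f_y(P) = -3 (gradient nonzero, so P is smooth).
Step 3: tangent line at P: 22·(x − -2) + -3·(y − 2) = 0.
Expanding: 22*x - 3*y + 50 = 0.


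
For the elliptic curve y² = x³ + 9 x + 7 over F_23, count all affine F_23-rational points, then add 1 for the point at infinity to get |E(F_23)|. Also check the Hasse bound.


Affine points = {(5, 4), (5, 19), (6, 1), (6, 22), (8, 4), (8, 19), (9, 9), (9, 14), (10, 4), (10, 19), (12, 7), (12, 16), (14, 5), (14, 18), (17, 6), (17, 17), (21, 2), (21, 21)}; affine count = 18; |E(F_23)| = 19.

Discriminant check: Δ ∝ 4a³ + 27b² = 4·9³ + 27·7² = 4·729 + 27·49 ≡ 7 (mod 23). Nonzero ⇒ E is nonsingular.
For each x ∈ F_23, compute rhs = x³ + 9·x + 7 mod 23, then count y ∈ F_23 with y² ≡ rhs.
  x = 0: rhs = 7, matching y values: none (0 points).
  x = 1: rhs = 17, matching y values: none (0 points).
  x = 2: rhs = 10, matching y values: none (0 points).
  x = 3: rhs = 15, matching y values: none (0 points).
  x = 4: rhs = 15, matching y values: none (0 points).
  x = 5: rhs = 16, matching y values: 4, 19 (2 points).
  x = 6: rhs = 1, matching y values: 1, 22 (2 points).
  x = 7: rhs = 22, matching y values: none (0 points).
  x = 8: rhs = 16, matching y values: 4, 19 (2 points).
  x = 9: rhs = 12, matching y values: 9, 14 (2 points).
  x = 10: rhs = 16, matching y values: 4, 19 (2 points).
  x = 11: rhs = 11, matching y values: none (0 points).
  x = 12: rhs = 3, matching y values: 7, 16 (2 points).
  x = 13: rhs = 21, matching y values: none (0 points).
  x = 14: rhs = 2, matching y values: 5, 18 (2 points).
  x = 15: rhs = 21, matching y values: none (0 points).
  x = 16: rhs = 15, matching y values: none (0 points).
  x = 17: rhs = 13, matching y values: 6, 17 (2 points).
  x = 18: rhs = 21, matching y values: none (0 points).
  x = 19: rhs = 22, matching y values: none (0 points).
  x = 20: rhs = 22, matching y values: none (0 points).
  x = 21: rhs = 4, matching y values: 2, 21 (2 points).
  x = 22: rhs = 20, matching y values: none (0 points).
Total affine count: 18.
Full point count |E(F_23)| = 18 + 1 = 19.
Hasse bound: |19 − (23+1)| = |-5| = 5 ≤ 2√23 ≈ 9.5917 ✓.


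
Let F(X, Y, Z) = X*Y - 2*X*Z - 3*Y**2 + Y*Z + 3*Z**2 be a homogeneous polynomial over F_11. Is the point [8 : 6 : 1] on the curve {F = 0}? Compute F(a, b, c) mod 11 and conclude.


F(8,6,1) ≡ 10 (mod 11); P is NOT on the curve.

Evaluate F(8, 6, 1) term-by-term (mod 11).
  X*Y ↦ 1·8·6·1 = 48
  -2*X*Z ↦ -2·8·1·1 = -16
  -3*Y**2 ↦ -3·1·36·1 = -108
  Y*Z ↦ 1·1·6·1 = 6
  3*Z**2 ↦ 3·1·1·1 = 3
Sum: F(8, 6, 1) = (48) + (-16) + (-108) + (6) + (3) = -67.
Reducing mod 11: -67 ≡ 10 (mod 11).
Since F(a, b, c) ≡ 10 ≠ 0 (mod 11), P does NOT lie on the curve.


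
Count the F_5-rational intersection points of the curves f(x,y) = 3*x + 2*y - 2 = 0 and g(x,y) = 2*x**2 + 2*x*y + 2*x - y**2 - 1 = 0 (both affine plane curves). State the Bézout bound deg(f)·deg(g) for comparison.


Common zeros: ∅; count = 0; Bézout bound = 2.

deg(f) = 1, deg(g) = 2, so Bézout bound = 2.
Scan x ∈ F_5. For each x, list the y ∈ F_5 with f(x, y) ≡ 0 and those with g(x, y) ≡ 0 (mod 5); the common zeros in that column are the intersection.
  x = 0: f ≡ 0 at y ∈ {1}; g ≡ 0 at y ∈ {2, 3}; common: ∅.
  x = 1: f ≡ 0 at y ∈ {2}; g ≡ 0 at y ∈ {3, 4}; common: ∅.
  x = 2: f ≡ 0 at y ∈ {3}; g ≡ 0 at y ∈ {2}; common: ∅.
  x = 3: f ≡ 0 at y ∈ {4}; g ≡ 0 at y ∈ ∅; common: ∅.
  x = 4: f ≡ 0 at y ∈ {0}; g ≡ 0 at y ∈ {4}; common: ∅.
Collecting: common zeros = ∅, so the count is 0.
Comparison with the Bézout bound: 0 ≤ 2 = deg(f)·deg(g), as expected for curves with no common component (the affine F_5-count falls short of the bound because intersections may lie at infinity, over extension fields, or carry multiplicity).


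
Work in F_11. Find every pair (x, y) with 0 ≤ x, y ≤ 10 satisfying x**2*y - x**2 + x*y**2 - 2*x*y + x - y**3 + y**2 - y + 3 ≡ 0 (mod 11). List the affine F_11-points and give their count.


Affine F_11-points: {(3, 10), (5, 8), (8, 7), (9, 4), (10, 4), (10, 8), (10, 10)}; count = 7.

For each of the 121 pairs (x, y) ∈ F_11², evaluate f(x, y) mod 11. Record the zeros.
  x = 0: [0↦3, 1↦2, 2↦8, 3↦4, 4↦6, 5↦8, 6↦4, 7↦10, 8↦9, 9↦6, 10↦6]  zeros at y ∈ ∅
  x = 1: [0↦3, 1↦2, 2↦10, 3↦10, 4↦7, 5↦6, 6↦1, 7↦8, 8↦10, 9↦1, 10↦8]  zeros at y ∈ ∅
  x = 2: [0↦1, 1↦2, 2↦3, 3↦9, 4↦3, 5↦1, 6↦8, 7↦7, 8↦3, 9↦1, 10↦6]  zeros at y ∈ ∅
  x = 3: [0↦8, 1↦2, 2↦9, 3↦1, 4↦5, 5↦4, 6↦3, 7↦7, 8↦10, 9↦6, 10↦0]  zeros at y ∈ {10}
  x = 4: [0↦2, 1↦2, 2↦6, 3↦8, 4↦2, 5↦4, 6↦8, 7↦8, 8↦9, 9↦5, 10↦1]  zeros at y ∈ ∅
  x = 5: [0↦5, 1↦2, 2↦5, 3↦8, 4↦5, 5↦1, 6↦1, 7↦10, 8↦0, 9↦9, 10↦9]  zeros at y ∈ {8}
  x = 6: [0↦6, 1↦2, 2↦6, 3↦1, 4↦3, 5↦6, 6↦4, 7↦2, 8↦5, 9↦7, 10↦2]  zeros at y ∈ ∅
  x = 7: [0↦5, 1↦2, 2↦9, 3↦9, 4↦7, 5↦8, 6↦6, 7↦6, 8↦2, 9↦10, 10↦2]  zeros at y ∈ ∅
  x = 8: [0↦2, 1↦2, 2↦3, 3↦10, 4↦6, 5↦7, 6↦7, 7↦0, 8↦2, 9↦7, 10↦9]  zeros at y ∈ {7}
  x = 9: [0↦8, 1↦2, 2↦10, 3↦4, 4↦0, 5↦3, 6↦7, 7↦6, 8↦5, 9↦9, 10↦1]  zeros at y ∈ {4}
  x = 10: [0↦1, 1↦2, 2↦8, 3↦2, 4↦0, 5↦7, 6↦6, 7↦2, 8↦0, 9↦5, 10↦0]  zeros at y ∈ {4, 8, 10}
Collecting zeros: affine points = {(3, 10), (5, 8), (8, 7), (9, 4), (10, 4), (10, 8), (10, 10)}.
Total count |C(F_11)_aff| = 7.


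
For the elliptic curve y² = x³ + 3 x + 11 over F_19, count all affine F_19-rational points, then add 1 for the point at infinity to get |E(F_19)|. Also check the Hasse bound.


Affine points = {(0, 7), (0, 12), (2, 5), (2, 14), (3, 3), (3, 16), (4, 7), (4, 12), (6, 6), (6, 13), (9, 8), (9, 11), (11, 8), (11, 11), (13, 9), (13, 10), (14, 2), (14, 17), (15, 7), (15, 12), (17, 4), (17, 15), (18, 8), (18, 11)}; affine count = 24; |E(F_19)| = 25.

Discriminant check: Δ ∝ 4a³ + 27b² = 4·3³ + 27·11² = 4·27 + 27·121 ≡ 12 (mod 19). Nonzero ⇒ E is nonsingular.
For each x ∈ F_19, compute rhs = x³ + 3·x + 11 mod 19, then count y ∈ F_19 with y² ≡ rhs.
  x = 0: rhs = 11, matching y values: 7, 12 (2 points).
  x = 1: rhs = 15, matching y values: none (0 points).
  x = 2: rhs = 6, matching y values: 5, 14 (2 points).
  x = 3: rhs = 9, matching y values: 3, 16 (2 points).
  x = 4: rhs = 11, matching y values: 7, 12 (2 points).
  x = 5: rhs = 18, matching y values: none (0 points).
  x = 6: rhs = 17, matching y values: 6, 13 (2 points).
  x = 7: rhs = 14, matching y values: none (0 points).
  x = 8: rhs = 15, matching y values: none (0 points).
  x = 9: rhs = 7, matching y values: 8, 11 (2 points).
  x = 10: rhs = 15, matching y values: none (0 points).
  x = 11: rhs = 7, matching y values: 8, 11 (2 points).
  x = 12: rhs = 8, matching y values: none (0 points).
  x = 13: rhs = 5, matching y values: 9, 10 (2 points).
  x = 14: rhs = 4, matching y values: 2, 17 (2 points).
  x = 15: rhs = 11, matching y values: 7, 12 (2 points).
  x = 16: rhs = 13, matching y values: none (0 points).
  x = 17: rhs = 16, matching y values: 4, 15 (2 points).
  x = 18: rhs = 7, matching y values: 8, 11 (2 points).
Total affine count: 24.
Full point count |E(F_19)| = 24 + 1 = 25.
Hasse bound: |25 − (19+1)| = |5| = 5 ≤ 2√19 ≈ 8.7178 ✓.


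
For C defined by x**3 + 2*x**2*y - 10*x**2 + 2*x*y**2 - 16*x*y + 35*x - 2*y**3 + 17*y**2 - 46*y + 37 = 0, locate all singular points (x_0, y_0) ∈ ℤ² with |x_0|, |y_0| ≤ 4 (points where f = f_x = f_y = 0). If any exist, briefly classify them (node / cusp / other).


Singular points: {(1, 3)}; classification: node.

Compute partial derivatives:
  f_x = 3*x**2 + 4*x*y - 20*x + 2*y**2 - 16*y + 35.
  f_y = 2*x**2 + 4*x*y - 16*x - 6*y**2 + 34*y - 46.
Scan x_0 ∈ {−4, ..., 4}. For each x_0, f_y(x_0, y) is a polynomial in y; find its integer roots y ∈ {−4, ..., 4}, then test f_x and f at those candidates.
  x = -4: f_y(-4, y) = -6*y**2 + 18*y + 50; no integer root y with |y| ≤ 4.
  x = -3: f_y(-3, y) = -6*y**2 + 22*y + 20; no integer root y with |y| ≤ 4.
  x = -2: f_y(-2, y) = -6*y**2 + 26*y - 6; no integer root y with |y| ≤ 4.
  x = -1: f_y(-1, y) = -6*y**2 + 30*y - 28; no integer root y with |y| ≤ 4.
  x = 0: f_y(0, y) = -6*y**2 + 34*y - 46; no integer root y with |y| ≤ 4.
  x = 1: f_y(1, y) = -6*y**2 + 38*y - 60; vanishes at y ∈ {3}. (1, 3): f_x = 0, f = 0 — SINGULAR.
  x = 2: f_y(2, y) = -6*y**2 + 42*y - 70; no integer root y with |y| ≤ 4.
  x = 3: f_y(3, y) = -6*y**2 + 46*y - 76; no integer root y with |y| ≤ 4.
  x = 4: f_y(4, y) = -6*y**2 + 50*y - 78; no integer root y with |y| ≤ 4.
Only singular point on the grid: (1, 3).
Classify: substitute x = 1 + u, y = 3 + v and expand: f = u**3 + 2*u**2*v - u**2 + 2*u*v**2 - 2*v**3 + v**2.
No constant or linear terms (consistent with a singular point). Quadratic part: -u**2 + v**2. Cubic part: u**3 + 2*u**2*v + 2*u*v**2 - 2*v**3.
The quadratic part v**2 - u**2 = (v − u)(v + u) splits into two distinct linear factors, so there are two distinct tangent lines y − 3 = ±(x − 1) — this is a node (ordinary double point).
Classification: node.


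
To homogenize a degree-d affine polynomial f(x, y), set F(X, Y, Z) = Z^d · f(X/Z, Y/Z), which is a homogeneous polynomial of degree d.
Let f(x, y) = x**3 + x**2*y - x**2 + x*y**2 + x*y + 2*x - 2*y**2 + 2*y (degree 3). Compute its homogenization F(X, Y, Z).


F(X, Y, Z) = X**3 + X**2*Y - X**2*Z + X*Y**2 + X*Y*Z + 2*X*Z**2 - 2*Y**2*Z + 2*Y*Z**2

deg(f) = 3.
Substitute x = X/Z, y = Y/Z into f, then multiply by Z^3.
  monomial 1·x^3·y^0 ↦ 1·X^3·Y^0·Z^0.
  monomial 1·x^2·y^1 ↦ 1·X^2·Y^1·Z^0.
  monomial -1·x^2·y^0 ↦ -1·X^2·Y^0·Z^1.
  monomial 1·x^1·y^2 ↦ 1·X^1·Y^2·Z^0.
  monomial 1·x^1·y^1 ↦ 1·X^1·Y^1·Z^1.
  monomial 2·x^1·y^0 ↦ 2·X^1·Y^0·Z^2.
  monomial -2·x^0·y^2 ↦ -2·X^0·Y^2·Z^1.
  monomial 2·x^0·y^1 ↦ 2·X^0·Y^1·Z^2.
Collecting: F(X, Y, Z) = X**3 + X**2*Y - X**2*Z + X*Y**2 + X*Y*Z + 2*X*Z**2 - 2*Y**2*Z + 2*Y*Z**2.


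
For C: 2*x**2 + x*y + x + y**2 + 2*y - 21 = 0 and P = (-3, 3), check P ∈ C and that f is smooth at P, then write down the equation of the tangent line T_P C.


Tangent line at P: -8*x + 5*y - 39 = 0.

Step 1: f(-3, 3) = 0, so P lies on C.
Step 2: partial derivatives
  f_x(x, y) = 4*x + y + 1, f_y(x, y) = x + 2*y + 2.
  f_x(P) = -8, f_y(P) = 5 (gradient nonzero, so P is smooth).
Step 3: tangent line at P: -8·(x − -3) + 5·(y − 3) = 0.
Expanding: -8*x + 5*y - 39 = 0.


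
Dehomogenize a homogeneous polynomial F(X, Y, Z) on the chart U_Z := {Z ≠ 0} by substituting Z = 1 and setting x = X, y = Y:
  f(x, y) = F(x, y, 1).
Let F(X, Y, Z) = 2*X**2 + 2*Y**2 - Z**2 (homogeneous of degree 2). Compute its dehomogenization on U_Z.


f(x, y) = 2*x**2 + 2*y**2 - 1

On U_Z we set Z = 1. Each monomial c·X^i·Y^j·Z^k in F becomes c·x^i·y^j·1^k = c·x^i·y^j.
Substituting Z = 1: F(X, Y, 1) = 2*x**2 + 2*y**2 - 1.
Note: deg(f) ≤ deg(F) = 2; strict inequality happens when F is divisible by Z (lost terms).


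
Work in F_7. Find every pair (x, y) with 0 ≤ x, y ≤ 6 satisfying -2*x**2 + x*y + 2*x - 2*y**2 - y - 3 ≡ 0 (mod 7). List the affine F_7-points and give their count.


Affine F_7-points: {(1, 3), (1, 4), (2, 0), (2, 4), (5, 3), (5, 6), (6, 0), (6, 6)}; count = 8.

For each of the 49 pairs (x, y) ∈ F_7², evaluate f(x, y) mod 7. Record the zeros.
  x = 0: [0↦4, 1↦1, 2↦1, 3↦4, 4↦3, 5↦5, 6↦3]  zeros at y ∈ ∅
  x = 1: [0↦4, 1↦2, 2↦3, 3↦0, 4↦0, 5↦3, 6↦2]  zeros at y ∈ {3, 4}
  x = 2: [0↦0, 1↦6, 2↦1, 3↦6, 4↦0, 5↦4, 6↦4]  zeros at y ∈ {0, 4}
  x = 3: [0↦6, 1↦6, 2↦2, 3↦1, 4↦3, 5↦1, 6↦2]  zeros at y ∈ ∅
  x = 4: [0↦1, 1↦2, 2↦6, 3↦6, 4↦2, 5↦1, 6↦3]  zeros at y ∈ ∅
  x = 5: [0↦6, 1↦1, 2↦6, 3↦0, 4↦4, 5↦4, 6↦0]  zeros at y ∈ {3, 6}
  x = 6: [0↦0, 1↦3, 2↦2, 3↦4, 4↦2, 5↦3, 6↦0]  zeros at y ∈ {0, 6}
Collecting zeros: affine points = {(1, 3), (1, 4), (2, 0), (2, 4), (5, 3), (5, 6), (6, 0), (6, 6)}.
Total count |C(F_7)_aff| = 8.


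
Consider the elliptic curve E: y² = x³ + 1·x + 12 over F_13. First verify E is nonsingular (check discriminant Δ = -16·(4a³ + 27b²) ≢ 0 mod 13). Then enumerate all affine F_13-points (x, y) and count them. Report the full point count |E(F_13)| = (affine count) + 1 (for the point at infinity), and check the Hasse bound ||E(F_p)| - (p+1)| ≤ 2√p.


Affine points = {(0, 5), (0, 8), (1, 1), (1, 12), (2, 3), (2, 10), (3, 4), (3, 9), (5, 5), (5, 8), (6, 0), (8, 5), (8, 8), (9, 3), (9, 10), (12, 6), (12, 7)}; affine count = 17; |E(F_13)| = 18.

Discriminant check: Δ ∝ 4a³ + 27b² = 4·1³ + 27·12² = 4·1 + 27·144 ≡ 5 (mod 13). Nonzero ⇒ E is nonsingular.
For each x ∈ F_13, compute rhs = x³ + 1·x + 12 mod 13, then count y ∈ F_13 with y² ≡ rhs.
  x = 0: rhs = 12, matching y values: 5, 8 (2 points).
  x = 1: rhs = 1, matching y values: 1, 12 (2 points).
  x = 2: rhs = 9, matching y values: 3, 10 (2 points).
  x = 3: rhs = 3, matching y values: 4, 9 (2 points).
  x = 4: rhs = 2, matching y values: none (0 points).
  x = 5: rhs = 12, matching y values: 5, 8 (2 points).
  x = 6: rhs = 0, matching y values: 0 (1 points).
  x = 7: rhs = 11, matching y values: none (0 points).
  x = 8: rhs = 12, matching y values: 5, 8 (2 points).
  x = 9: rhs = 9, matching y values: 3, 10 (2 points).
  x = 10: rhs = 8, matching y values: none (0 points).
  x = 11: rhs = 2, matching y values: none (0 points).
  x = 12: rhs = 10, matching y values: 6, 7 (2 points).
Total affine count: 17.
Full point count |E(F_13)| = 17 + 1 = 18.
Hasse bound: |18 − (13+1)| = |4| = 4 ≤ 2√13 ≈ 7.2111 ✓.
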